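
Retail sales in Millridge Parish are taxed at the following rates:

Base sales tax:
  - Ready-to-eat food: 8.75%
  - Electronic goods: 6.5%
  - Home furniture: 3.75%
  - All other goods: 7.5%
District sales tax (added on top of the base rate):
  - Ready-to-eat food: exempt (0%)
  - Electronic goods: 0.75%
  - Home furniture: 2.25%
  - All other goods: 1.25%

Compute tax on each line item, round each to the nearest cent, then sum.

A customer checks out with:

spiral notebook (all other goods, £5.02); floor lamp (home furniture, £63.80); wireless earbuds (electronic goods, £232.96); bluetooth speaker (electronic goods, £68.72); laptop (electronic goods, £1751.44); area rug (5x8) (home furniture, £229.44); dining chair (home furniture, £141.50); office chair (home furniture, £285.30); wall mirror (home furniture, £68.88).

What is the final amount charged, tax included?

£3043.69

Spiral notebook £5.02: all other goods → 7.5% + 1.25% district = 8.75% → £0.44
Floor lamp £63.80: home furniture → 3.75% + 2.25% district = 6% → £3.83
Wireless earbuds £232.96: electronic goods → 6.5% + 0.75% district = 7.25% → £16.89
Bluetooth speaker £68.72: electronic goods → 6.5% + 0.75% district = 7.25% → £4.98
Laptop £1751.44: electronic goods → 6.5% + 0.75% district = 7.25% → £126.98
Area rug (5x8) £229.44: home furniture → 3.75% + 2.25% district = 6% → £13.77
Dining chair £141.50: home furniture → 3.75% + 2.25% district = 6% → £8.49
Office chair £285.30: home furniture → 3.75% + 2.25% district = 6% → £17.12
Wall mirror £68.88: home furniture → 3.75% + 2.25% district = 6% → £4.13
Subtotal = £2847.06; tax = £196.63; total due = £3043.69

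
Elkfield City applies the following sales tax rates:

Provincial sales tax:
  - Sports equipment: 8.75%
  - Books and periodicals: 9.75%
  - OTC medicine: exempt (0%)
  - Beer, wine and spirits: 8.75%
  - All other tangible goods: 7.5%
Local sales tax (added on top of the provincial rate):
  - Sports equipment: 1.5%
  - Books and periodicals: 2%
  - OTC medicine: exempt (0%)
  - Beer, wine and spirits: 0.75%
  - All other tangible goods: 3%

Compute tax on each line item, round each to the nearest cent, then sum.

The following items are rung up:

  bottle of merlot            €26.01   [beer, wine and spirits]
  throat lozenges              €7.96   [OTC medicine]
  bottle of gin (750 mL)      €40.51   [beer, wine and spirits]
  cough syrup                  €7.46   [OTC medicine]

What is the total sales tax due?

€6.32

Bottle of merlot €26.01: beer, wine and spirits → 8.75% + 0.75% local = 9.5% → €2.47
Throat lozenges €7.96: OTC medicine → 0% + 0% local = 0% → €0.00
Bottle of gin (750 mL) €40.51: beer, wine and spirits → 8.75% + 0.75% local = 9.5% → €3.85
Cough syrup €7.46: OTC medicine → 0% + 0% local = 0% → €0.00
Total tax = €2.47 + €3.85 = €6.32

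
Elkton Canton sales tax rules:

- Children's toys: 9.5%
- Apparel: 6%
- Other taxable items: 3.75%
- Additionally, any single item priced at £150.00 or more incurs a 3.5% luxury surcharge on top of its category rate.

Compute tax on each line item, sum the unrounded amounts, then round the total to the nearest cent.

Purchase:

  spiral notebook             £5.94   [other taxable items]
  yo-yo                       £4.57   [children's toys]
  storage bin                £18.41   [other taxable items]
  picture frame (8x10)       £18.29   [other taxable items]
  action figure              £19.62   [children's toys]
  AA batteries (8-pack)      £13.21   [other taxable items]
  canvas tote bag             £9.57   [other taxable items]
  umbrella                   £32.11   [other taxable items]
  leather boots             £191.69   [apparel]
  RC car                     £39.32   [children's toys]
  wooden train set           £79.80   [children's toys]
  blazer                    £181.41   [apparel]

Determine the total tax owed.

£52.72

Spiral notebook £5.94: other taxable items → 3.75% → £0.22275
Yo-yo £4.57: children's toys → 9.5% → £0.43415
Storage bin £18.41: other taxable items → 3.75% → £0.690375
Picture frame (8x10) £18.29: other taxable items → 3.75% → £0.685875
Action figure £19.62: children's toys → 9.5% → £1.8639
AA batteries (8-pack) £13.21: other taxable items → 3.75% → £0.495375
Canvas tote bag £9.57: other taxable items → 3.75% → £0.358875
Umbrella £32.11: other taxable items → 3.75% → £1.204125
Leather boots £191.69: apparel → 6% + 3.5% surcharge = 9.5% → £18.21055
RC car £39.32: children's toys → 9.5% → £3.7354
Wooden train set £79.80: children's toys → 9.5% → £7.581
Blazer £181.41: apparel → 6% + 3.5% surcharge = 9.5% → £17.23395
Unrounded tax sum = £52.716325 → £52.72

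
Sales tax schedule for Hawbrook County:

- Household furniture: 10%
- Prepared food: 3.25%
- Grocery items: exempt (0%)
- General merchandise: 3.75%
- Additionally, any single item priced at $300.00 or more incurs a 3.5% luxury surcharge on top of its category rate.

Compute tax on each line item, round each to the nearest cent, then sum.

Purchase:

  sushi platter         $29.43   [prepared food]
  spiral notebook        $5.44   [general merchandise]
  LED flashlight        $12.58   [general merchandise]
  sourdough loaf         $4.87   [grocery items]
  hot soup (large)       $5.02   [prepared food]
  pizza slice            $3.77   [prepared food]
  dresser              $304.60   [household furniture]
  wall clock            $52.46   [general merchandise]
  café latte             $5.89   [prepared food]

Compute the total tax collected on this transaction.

$45.19

Sushi platter $29.43: prepared food → 3.25% → $0.96
Spiral notebook $5.44: general merchandise → 3.75% → $0.20
LED flashlight $12.58: general merchandise → 3.75% → $0.47
Sourdough loaf $4.87: grocery items → 0% → $0.00
Hot soup (large) $5.02: prepared food → 3.25% → $0.16
Pizza slice $3.77: prepared food → 3.25% → $0.12
Dresser $304.60: household furniture → 10% + 3.5% surcharge = 13.5% → $41.12
Wall clock $52.46: general merchandise → 3.75% → $1.97
Café latte $5.89: prepared food → 3.25% → $0.19
Total tax = $0.96 + $0.20 + $0.47 + $0.16 + $0.12 + $41.12 + $1.97 + $0.19 = $45.19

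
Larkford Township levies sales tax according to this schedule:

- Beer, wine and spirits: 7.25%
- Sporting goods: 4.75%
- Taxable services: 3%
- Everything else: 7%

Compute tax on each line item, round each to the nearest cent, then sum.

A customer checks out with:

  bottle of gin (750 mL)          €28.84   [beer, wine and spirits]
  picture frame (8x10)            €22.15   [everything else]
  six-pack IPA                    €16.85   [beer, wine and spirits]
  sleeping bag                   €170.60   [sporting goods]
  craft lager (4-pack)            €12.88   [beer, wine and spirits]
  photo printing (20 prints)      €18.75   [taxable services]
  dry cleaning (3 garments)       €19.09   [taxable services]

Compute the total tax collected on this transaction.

€15.02

Bottle of gin (750 mL) €28.84: beer, wine and spirits → 7.25% → €2.09
Picture frame (8x10) €22.15: everything else → 7% → €1.55
Six-pack IPA €16.85: beer, wine and spirits → 7.25% → €1.22
Sleeping bag €170.60: sporting goods → 4.75% → €8.10
Craft lager (4-pack) €12.88: beer, wine and spirits → 7.25% → €0.93
Photo printing (20 prints) €18.75: taxable services → 3% → €0.56
Dry cleaning (3 garments) €19.09: taxable services → 3% → €0.57
Total tax = €2.09 + €1.55 + €1.22 + €8.10 + €0.93 + €0.56 + €0.57 = €15.02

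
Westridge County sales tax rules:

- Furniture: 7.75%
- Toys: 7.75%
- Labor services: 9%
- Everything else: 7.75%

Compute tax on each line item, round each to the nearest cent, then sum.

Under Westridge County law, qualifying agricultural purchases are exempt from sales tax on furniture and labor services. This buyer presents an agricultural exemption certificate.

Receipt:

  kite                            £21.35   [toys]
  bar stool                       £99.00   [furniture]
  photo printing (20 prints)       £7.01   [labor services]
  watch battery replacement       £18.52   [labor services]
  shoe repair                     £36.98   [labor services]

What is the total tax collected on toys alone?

Kite £21.35: toys → 7.75% → £1.65
Tax on toys = £1.65

£1.65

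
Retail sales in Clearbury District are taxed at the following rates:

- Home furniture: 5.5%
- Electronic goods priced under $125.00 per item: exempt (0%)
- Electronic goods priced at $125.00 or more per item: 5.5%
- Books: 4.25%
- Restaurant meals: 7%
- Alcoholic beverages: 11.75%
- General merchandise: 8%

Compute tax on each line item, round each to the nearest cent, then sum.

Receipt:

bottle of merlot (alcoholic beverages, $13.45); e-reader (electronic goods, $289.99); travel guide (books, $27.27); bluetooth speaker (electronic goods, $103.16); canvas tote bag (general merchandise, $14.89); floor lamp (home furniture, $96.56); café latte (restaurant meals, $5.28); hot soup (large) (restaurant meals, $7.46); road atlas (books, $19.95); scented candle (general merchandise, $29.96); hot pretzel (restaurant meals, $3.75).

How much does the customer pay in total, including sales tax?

$641.31

Bottle of merlot $13.45: alcoholic beverages → 11.75% → $1.58
E-reader $289.99: electronic goods, $125.00 or more → 5.5% → $15.95
Travel guide $27.27: books → 4.25% → $1.16
Bluetooth speaker $103.16: electronic goods, under $125.00 → 0% → $0.00
Canvas tote bag $14.89: general merchandise → 8% → $1.19
Floor lamp $96.56: home furniture → 5.5% → $5.31
Café latte $5.28: restaurant meals → 7% → $0.37
Hot soup (large) $7.46: restaurant meals → 7% → $0.52
Road atlas $19.95: books → 4.25% → $0.85
Scented candle $29.96: general merchandise → 8% → $2.40
Hot pretzel $3.75: restaurant meals → 7% → $0.26
Subtotal = $611.72; tax = $29.59; total due = $641.31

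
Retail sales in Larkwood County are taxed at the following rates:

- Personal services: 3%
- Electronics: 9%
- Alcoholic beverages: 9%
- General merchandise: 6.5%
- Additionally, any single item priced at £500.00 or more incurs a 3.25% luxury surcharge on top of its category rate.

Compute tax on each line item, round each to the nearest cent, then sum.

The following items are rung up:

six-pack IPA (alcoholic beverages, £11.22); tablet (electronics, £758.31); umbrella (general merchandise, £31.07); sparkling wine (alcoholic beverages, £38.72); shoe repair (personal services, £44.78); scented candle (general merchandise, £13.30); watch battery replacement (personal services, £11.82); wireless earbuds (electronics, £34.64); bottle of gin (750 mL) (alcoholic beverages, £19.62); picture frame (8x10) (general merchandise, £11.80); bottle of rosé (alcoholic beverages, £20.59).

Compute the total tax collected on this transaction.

Six-pack IPA £11.22: alcoholic beverages → 9% → £1.01
Tablet £758.31: electronics → 9% + 3.25% surcharge = 12.25% → £92.89
Umbrella £31.07: general merchandise → 6.5% → £2.02
Sparkling wine £38.72: alcoholic beverages → 9% → £3.48
Shoe repair £44.78: personal services → 3% → £1.34
Scented candle £13.30: general merchandise → 6.5% → £0.86
Watch battery replacement £11.82: personal services → 3% → £0.35
Wireless earbuds £34.64: electronics → 9% → £3.12
Bottle of gin (750 mL) £19.62: alcoholic beverages → 9% → £1.77
Picture frame (8x10) £11.80: general merchandise → 6.5% → £0.77
Bottle of rosé £20.59: alcoholic beverages → 9% → £1.85
Total tax = £1.01 + £92.89 + £2.02 + £3.48 + £1.34 + £0.86 + £0.35 + £3.12 + £1.77 + £0.77 + £1.85 = £109.46

£109.46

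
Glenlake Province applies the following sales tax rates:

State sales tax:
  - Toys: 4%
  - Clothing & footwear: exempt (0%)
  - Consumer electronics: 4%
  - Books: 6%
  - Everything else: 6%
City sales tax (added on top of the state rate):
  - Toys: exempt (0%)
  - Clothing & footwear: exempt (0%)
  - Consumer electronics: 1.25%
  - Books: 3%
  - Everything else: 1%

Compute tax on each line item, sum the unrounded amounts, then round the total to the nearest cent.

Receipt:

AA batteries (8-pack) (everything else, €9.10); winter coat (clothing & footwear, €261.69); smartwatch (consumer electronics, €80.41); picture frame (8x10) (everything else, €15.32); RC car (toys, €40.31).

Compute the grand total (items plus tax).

€414.37

AA batteries (8-pack) €9.10: everything else → 6% + 1% city = 7% → €0.637
Winter coat €261.69: clothing & footwear → 0% + 0% city = 0% → €0.00
Smartwatch €80.41: consumer electronics → 4% + 1.25% city = 5.25% → €4.221525
Picture frame (8x10) €15.32: everything else → 6% + 1% city = 7% → €1.0724
RC car €40.31: toys → 4% + 0% city = 4% → €1.6124
Subtotal = €406.83; unrounded tax = €7.543325 → €7.54; total due = €414.37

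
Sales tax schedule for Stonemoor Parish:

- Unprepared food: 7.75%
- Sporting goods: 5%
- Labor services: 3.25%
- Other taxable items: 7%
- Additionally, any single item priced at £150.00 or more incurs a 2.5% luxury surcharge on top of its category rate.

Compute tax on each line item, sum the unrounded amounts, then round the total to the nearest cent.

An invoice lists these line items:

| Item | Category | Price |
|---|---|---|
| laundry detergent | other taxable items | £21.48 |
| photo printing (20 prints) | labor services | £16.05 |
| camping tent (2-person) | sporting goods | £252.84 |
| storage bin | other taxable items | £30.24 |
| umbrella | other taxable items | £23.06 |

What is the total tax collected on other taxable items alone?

Laundry detergent £21.48: other taxable items → 7% → £1.5036
Storage bin £30.24: other taxable items → 7% → £2.1168
Umbrella £23.06: other taxable items → 7% → £1.6142
Tax on other taxable items: unrounded sum = £5.2346 → £5.23

£5.23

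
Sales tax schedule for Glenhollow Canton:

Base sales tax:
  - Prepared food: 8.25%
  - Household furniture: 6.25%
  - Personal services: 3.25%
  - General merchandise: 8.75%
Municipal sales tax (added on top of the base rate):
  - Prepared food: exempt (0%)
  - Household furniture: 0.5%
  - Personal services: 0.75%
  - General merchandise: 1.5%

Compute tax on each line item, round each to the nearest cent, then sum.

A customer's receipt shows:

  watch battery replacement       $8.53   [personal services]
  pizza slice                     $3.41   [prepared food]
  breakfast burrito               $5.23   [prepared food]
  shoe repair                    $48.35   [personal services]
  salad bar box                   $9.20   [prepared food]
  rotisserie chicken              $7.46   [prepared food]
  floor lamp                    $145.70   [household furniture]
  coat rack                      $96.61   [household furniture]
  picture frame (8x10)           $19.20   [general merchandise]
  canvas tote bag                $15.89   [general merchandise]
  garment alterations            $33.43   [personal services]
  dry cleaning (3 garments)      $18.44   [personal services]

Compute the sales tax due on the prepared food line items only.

Pizza slice $3.41: prepared food → 8.25% + 0% municipal = 8.25% → $0.28
Breakfast burrito $5.23: prepared food → 8.25% + 0% municipal = 8.25% → $0.43
Salad bar box $9.20: prepared food → 8.25% + 0% municipal = 8.25% → $0.76
Rotisserie chicken $7.46: prepared food → 8.25% + 0% municipal = 8.25% → $0.62
Tax on prepared food = $0.28 + $0.43 + $0.76 + $0.62 = $2.09

$2.09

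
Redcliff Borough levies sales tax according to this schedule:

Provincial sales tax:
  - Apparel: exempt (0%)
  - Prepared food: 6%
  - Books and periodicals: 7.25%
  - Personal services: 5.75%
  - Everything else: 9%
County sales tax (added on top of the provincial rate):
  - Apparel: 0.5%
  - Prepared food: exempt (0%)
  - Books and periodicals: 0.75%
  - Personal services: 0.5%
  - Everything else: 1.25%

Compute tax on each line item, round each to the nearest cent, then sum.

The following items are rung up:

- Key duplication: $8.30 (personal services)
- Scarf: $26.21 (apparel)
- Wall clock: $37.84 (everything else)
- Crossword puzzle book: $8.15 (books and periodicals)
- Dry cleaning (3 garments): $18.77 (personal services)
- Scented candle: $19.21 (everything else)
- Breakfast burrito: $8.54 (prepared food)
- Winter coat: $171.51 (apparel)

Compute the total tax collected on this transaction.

$9.69

Key duplication $8.30: personal services → 5.75% + 0.5% county = 6.25% → $0.52
Scarf $26.21: apparel → 0% + 0.5% county = 0.5% → $0.13
Wall clock $37.84: everything else → 9% + 1.25% county = 10.25% → $3.88
Crossword puzzle book $8.15: books and periodicals → 7.25% + 0.75% county = 8% → $0.65
Dry cleaning (3 garments) $18.77: personal services → 5.75% + 0.5% county = 6.25% → $1.17
Scented candle $19.21: everything else → 9% + 1.25% county = 10.25% → $1.97
Breakfast burrito $8.54: prepared food → 6% + 0% county = 6% → $0.51
Winter coat $171.51: apparel → 0% + 0.5% county = 0.5% → $0.86
Total tax = $0.52 + $0.13 + $3.88 + $0.65 + $1.17 + $1.97 + $0.51 + $0.86 = $9.69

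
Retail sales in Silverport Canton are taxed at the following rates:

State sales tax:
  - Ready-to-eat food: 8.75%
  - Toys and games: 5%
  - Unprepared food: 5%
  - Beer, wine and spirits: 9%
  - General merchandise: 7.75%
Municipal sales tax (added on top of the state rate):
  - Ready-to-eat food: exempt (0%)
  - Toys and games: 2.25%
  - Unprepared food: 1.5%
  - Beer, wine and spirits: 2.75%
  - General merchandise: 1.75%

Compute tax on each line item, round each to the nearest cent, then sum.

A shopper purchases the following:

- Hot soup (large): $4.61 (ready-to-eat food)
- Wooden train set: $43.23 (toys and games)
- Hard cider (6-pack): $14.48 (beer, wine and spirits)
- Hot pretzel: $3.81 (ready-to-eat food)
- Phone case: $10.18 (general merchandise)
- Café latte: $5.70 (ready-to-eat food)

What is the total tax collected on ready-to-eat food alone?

$1.23

Hot soup (large) $4.61: ready-to-eat food → 8.75% + 0% municipal = 8.75% → $0.40
Hot pretzel $3.81: ready-to-eat food → 8.75% + 0% municipal = 8.75% → $0.33
Café latte $5.70: ready-to-eat food → 8.75% + 0% municipal = 8.75% → $0.50
Tax on ready-to-eat food = $0.40 + $0.33 + $0.50 = $1.23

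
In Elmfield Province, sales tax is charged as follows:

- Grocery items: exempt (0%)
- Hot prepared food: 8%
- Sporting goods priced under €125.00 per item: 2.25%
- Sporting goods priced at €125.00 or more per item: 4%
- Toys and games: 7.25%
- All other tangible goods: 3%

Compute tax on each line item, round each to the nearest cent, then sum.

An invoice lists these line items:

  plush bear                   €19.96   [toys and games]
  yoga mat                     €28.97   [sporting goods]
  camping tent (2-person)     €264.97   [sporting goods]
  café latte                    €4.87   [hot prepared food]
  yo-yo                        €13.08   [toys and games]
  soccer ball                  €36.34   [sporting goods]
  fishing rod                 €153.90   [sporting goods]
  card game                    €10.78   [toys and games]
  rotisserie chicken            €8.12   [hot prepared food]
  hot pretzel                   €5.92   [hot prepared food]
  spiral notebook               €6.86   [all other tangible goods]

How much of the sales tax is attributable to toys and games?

€3.18

Plush bear €19.96: toys and games → 7.25% → €1.45
Yo-yo €13.08: toys and games → 7.25% → €0.95
Card game €10.78: toys and games → 7.25% → €0.78
Tax on toys and games = €1.45 + €0.95 + €0.78 = €3.18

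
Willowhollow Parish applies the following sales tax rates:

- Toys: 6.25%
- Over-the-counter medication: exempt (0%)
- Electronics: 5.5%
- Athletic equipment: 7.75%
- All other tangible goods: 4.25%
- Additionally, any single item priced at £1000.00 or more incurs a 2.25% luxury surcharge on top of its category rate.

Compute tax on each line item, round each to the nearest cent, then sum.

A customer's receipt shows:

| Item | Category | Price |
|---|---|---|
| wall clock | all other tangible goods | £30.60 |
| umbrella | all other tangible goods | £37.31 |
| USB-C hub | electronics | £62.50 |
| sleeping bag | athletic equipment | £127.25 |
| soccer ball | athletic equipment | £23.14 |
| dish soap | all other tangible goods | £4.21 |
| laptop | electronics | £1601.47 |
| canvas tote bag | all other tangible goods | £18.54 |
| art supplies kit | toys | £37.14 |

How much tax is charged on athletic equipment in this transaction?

£11.65

Sleeping bag £127.25: athletic equipment → 7.75% → £9.86
Soccer ball £23.14: athletic equipment → 7.75% → £1.79
Tax on athletic equipment = £9.86 + £1.79 = £11.65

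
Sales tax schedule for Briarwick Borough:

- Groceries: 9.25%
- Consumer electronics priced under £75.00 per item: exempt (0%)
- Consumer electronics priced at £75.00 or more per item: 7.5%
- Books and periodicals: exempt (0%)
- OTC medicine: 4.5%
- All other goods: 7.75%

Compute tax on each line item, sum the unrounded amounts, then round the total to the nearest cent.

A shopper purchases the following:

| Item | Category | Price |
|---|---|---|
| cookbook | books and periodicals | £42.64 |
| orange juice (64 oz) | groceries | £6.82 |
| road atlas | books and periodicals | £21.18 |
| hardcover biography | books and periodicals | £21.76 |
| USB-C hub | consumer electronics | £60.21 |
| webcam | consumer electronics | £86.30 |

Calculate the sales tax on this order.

Cookbook £42.64: books and periodicals → 0% → £0.00
Orange juice (64 oz) £6.82: groceries → 9.25% → £0.63085
Road atlas £21.18: books and periodicals → 0% → £0.00
Hardcover biography £21.76: books and periodicals → 0% → £0.00
USB-C hub £60.21: consumer electronics, under £75.00 → 0% → £0.00
Webcam £86.30: consumer electronics, £75.00 or more → 7.5% → £6.4725
Unrounded tax sum = £7.10335 → £7.10

£7.10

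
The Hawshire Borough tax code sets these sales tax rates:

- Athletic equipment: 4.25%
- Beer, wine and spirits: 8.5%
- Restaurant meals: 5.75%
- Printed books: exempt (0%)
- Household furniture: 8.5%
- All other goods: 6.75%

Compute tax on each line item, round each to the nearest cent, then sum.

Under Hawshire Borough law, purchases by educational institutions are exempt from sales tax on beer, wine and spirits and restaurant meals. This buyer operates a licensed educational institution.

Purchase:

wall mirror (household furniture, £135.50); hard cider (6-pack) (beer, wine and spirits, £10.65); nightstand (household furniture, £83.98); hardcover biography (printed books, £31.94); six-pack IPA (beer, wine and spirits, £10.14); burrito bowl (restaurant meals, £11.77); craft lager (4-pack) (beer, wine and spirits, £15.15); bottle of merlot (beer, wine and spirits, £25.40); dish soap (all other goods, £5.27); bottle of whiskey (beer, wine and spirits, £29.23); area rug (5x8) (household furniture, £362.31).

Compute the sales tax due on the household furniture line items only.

Wall mirror £135.50: household furniture → 8.5% → £11.52
Nightstand £83.98: household furniture → 8.5% → £7.14
Area rug (5x8) £362.31: household furniture → 8.5% → £30.80
Tax on household furniture = £11.52 + £7.14 + £30.80 = £49.46

£49.46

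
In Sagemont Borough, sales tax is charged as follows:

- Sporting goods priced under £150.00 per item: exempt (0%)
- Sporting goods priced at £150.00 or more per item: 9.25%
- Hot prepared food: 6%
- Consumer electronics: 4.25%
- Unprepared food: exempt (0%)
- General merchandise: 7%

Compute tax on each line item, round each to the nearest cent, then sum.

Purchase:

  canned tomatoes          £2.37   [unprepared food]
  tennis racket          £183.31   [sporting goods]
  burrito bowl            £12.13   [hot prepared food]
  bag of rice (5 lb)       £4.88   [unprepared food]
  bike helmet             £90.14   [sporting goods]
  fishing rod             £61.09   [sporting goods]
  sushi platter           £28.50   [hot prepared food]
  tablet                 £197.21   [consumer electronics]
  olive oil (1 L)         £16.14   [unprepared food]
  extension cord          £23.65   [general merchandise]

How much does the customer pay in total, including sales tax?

Canned tomatoes £2.37: unprepared food → 0% → £0.00
Tennis racket £183.31: sporting goods, £150.00 or more → 9.25% → £16.96
Burrito bowl £12.13: hot prepared food → 6% → £0.73
Bag of rice (5 lb) £4.88: unprepared food → 0% → £0.00
Bike helmet £90.14: sporting goods, under £150.00 → 0% → £0.00
Fishing rod £61.09: sporting goods, under £150.00 → 0% → £0.00
Sushi platter £28.50: hot prepared food → 6% → £1.71
Tablet £197.21: consumer electronics → 4.25% → £8.38
Olive oil (1 L) £16.14: unprepared food → 0% → £0.00
Extension cord £23.65: general merchandise → 7% → £1.66
Subtotal = £619.42; tax = £29.44; total due = £648.86

£648.86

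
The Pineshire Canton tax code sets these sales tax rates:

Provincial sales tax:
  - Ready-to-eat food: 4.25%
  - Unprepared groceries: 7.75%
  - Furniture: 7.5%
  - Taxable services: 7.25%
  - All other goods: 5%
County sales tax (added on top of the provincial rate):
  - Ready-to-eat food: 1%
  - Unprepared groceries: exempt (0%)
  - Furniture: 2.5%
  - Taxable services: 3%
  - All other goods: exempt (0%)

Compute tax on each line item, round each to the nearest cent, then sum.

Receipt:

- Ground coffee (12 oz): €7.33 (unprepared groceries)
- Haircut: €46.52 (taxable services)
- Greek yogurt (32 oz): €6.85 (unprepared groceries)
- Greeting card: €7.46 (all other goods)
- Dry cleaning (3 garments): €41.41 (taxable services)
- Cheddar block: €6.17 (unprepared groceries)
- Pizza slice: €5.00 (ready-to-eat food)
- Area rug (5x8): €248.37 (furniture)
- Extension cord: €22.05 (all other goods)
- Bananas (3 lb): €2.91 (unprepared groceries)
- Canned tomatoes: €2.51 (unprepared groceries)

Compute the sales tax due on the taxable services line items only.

Haircut €46.52: taxable services → 7.25% + 3% county = 10.25% → €4.77
Dry cleaning (3 garments) €41.41: taxable services → 7.25% + 3% county = 10.25% → €4.24
Tax on taxable services = €4.77 + €4.24 = €9.01

€9.01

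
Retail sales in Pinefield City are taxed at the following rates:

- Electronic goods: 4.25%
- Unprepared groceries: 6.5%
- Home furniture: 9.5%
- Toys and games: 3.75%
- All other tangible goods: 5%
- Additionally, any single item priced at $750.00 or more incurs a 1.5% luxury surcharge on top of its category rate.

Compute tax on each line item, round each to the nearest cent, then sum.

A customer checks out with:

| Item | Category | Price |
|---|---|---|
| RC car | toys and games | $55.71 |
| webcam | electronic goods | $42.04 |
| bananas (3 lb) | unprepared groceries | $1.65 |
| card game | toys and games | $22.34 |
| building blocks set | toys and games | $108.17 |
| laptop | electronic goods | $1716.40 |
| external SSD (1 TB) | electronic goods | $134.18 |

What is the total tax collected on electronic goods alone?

Webcam $42.04: electronic goods → 4.25% → $1.79
Laptop $1716.40: electronic goods → 4.25% + 1.5% surcharge = 5.75% → $98.69
External SSD (1 TB) $134.18: electronic goods → 4.25% → $5.70
Tax on electronic goods = $1.79 + $98.69 + $5.70 = $106.18

$106.18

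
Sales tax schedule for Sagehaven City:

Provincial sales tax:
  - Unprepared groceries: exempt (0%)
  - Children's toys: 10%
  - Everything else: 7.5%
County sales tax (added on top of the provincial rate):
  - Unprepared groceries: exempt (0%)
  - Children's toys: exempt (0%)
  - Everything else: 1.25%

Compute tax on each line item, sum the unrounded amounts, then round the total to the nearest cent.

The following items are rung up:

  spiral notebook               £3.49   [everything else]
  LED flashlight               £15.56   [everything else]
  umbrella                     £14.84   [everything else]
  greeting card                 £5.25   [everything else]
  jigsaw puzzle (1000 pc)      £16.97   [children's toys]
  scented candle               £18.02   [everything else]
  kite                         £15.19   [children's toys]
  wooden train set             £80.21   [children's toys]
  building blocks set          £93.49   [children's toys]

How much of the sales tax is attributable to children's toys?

£20.59

Jigsaw puzzle (1000 pc) £16.97: children's toys → 10% + 0% county = 10% → £1.697
Kite £15.19: children's toys → 10% + 0% county = 10% → £1.519
Wooden train set £80.21: children's toys → 10% + 0% county = 10% → £8.021
Building blocks set £93.49: children's toys → 10% + 0% county = 10% → £9.349
Tax on children's toys: unrounded sum = £20.586 → £20.59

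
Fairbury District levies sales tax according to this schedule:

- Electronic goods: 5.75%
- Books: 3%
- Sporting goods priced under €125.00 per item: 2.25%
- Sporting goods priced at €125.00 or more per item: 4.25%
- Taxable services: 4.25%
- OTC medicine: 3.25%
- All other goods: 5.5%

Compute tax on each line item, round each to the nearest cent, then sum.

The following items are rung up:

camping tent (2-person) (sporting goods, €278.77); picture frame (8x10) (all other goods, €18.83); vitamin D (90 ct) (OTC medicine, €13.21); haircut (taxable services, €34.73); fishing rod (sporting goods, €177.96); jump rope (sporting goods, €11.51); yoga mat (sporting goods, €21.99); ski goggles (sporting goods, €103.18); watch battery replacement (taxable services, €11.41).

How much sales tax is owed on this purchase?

Camping tent (2-person) €278.77: sporting goods, €125.00 or more → 4.25% → €11.85
Picture frame (8x10) €18.83: all other goods → 5.5% → €1.04
Vitamin D (90 ct) €13.21: OTC medicine → 3.25% → €0.43
Haircut €34.73: taxable services → 4.25% → €1.48
Fishing rod €177.96: sporting goods, €125.00 or more → 4.25% → €7.56
Jump rope €11.51: sporting goods, under €125.00 → 2.25% → €0.26
Yoga mat €21.99: sporting goods, under €125.00 → 2.25% → €0.49
Ski goggles €103.18: sporting goods, under €125.00 → 2.25% → €2.32
Watch battery replacement €11.41: taxable services → 4.25% → €0.48
Total tax = €11.85 + €1.04 + €0.43 + €1.48 + €7.56 + €0.26 + €0.49 + €2.32 + €0.48 = €25.91

€25.91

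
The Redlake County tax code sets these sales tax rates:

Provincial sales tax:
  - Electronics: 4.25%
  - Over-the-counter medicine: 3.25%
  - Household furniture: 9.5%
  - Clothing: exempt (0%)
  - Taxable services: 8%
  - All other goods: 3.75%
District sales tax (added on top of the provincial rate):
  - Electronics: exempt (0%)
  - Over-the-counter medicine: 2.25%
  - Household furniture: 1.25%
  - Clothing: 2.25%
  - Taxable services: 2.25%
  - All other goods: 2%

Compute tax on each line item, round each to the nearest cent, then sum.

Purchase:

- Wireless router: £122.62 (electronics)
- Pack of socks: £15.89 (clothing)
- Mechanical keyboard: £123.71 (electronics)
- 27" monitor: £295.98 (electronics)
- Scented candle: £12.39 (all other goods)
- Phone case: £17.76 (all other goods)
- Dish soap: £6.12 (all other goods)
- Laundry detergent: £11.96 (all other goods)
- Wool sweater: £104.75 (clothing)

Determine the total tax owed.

Wireless router £122.62: electronics → 4.25% + 0% district = 4.25% → £5.21
Pack of socks £15.89: clothing → 0% + 2.25% district = 2.25% → £0.36
Mechanical keyboard £123.71: electronics → 4.25% + 0% district = 4.25% → £5.26
27" monitor £295.98: electronics → 4.25% + 0% district = 4.25% → £12.58
Scented candle £12.39: all other goods → 3.75% + 2% district = 5.75% → £0.71
Phone case £17.76: all other goods → 3.75% + 2% district = 5.75% → £1.02
Dish soap £6.12: all other goods → 3.75% + 2% district = 5.75% → £0.35
Laundry detergent £11.96: all other goods → 3.75% + 2% district = 5.75% → £0.69
Wool sweater £104.75: clothing → 0% + 2.25% district = 2.25% → £2.36
Total tax = £5.21 + £0.36 + £5.26 + £12.58 + £0.71 + £1.02 + £0.35 + £0.69 + £2.36 = £28.54

£28.54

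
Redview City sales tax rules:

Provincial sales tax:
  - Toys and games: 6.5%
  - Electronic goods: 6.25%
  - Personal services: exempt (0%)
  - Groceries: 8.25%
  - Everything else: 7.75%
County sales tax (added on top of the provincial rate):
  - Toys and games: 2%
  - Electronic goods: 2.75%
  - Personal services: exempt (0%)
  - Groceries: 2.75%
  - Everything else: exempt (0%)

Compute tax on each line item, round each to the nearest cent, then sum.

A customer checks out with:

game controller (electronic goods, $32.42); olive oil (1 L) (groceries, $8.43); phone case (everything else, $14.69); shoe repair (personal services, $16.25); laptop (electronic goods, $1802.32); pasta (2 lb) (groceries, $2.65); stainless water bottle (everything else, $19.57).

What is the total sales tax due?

Game controller $32.42: electronic goods → 6.25% + 2.75% county = 9% → $2.92
Olive oil (1 L) $8.43: groceries → 8.25% + 2.75% county = 11% → $0.93
Phone case $14.69: everything else → 7.75% + 0% county = 7.75% → $1.14
Shoe repair $16.25: personal services → 0% + 0% county = 0% → $0.00
Laptop $1802.32: electronic goods → 6.25% + 2.75% county = 9% → $162.21
Pasta (2 lb) $2.65: groceries → 8.25% + 2.75% county = 11% → $0.29
Stainless water bottle $19.57: everything else → 7.75% + 0% county = 7.75% → $1.52
Total tax = $2.92 + $0.93 + $1.14 + $162.21 + $0.29 + $1.52 = $169.01

$169.01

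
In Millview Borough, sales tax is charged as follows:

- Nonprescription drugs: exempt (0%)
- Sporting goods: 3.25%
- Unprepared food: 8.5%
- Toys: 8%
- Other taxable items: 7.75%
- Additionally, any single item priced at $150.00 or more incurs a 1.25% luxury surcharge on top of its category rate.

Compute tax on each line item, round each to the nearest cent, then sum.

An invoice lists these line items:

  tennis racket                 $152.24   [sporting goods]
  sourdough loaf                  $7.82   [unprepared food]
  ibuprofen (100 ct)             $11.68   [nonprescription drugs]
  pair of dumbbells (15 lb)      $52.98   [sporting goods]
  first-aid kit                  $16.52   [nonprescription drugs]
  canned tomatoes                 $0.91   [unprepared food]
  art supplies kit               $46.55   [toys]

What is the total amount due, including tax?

$301.73

Tennis racket $152.24: sporting goods → 3.25% + 1.25% surcharge = 4.5% → $6.85
Sourdough loaf $7.82: unprepared food → 8.5% → $0.66
Ibuprofen (100 ct) $11.68: nonprescription drugs → 0% → $0.00
Pair of dumbbells (15 lb) $52.98: sporting goods → 3.25% → $1.72
First-aid kit $16.52: nonprescription drugs → 0% → $0.00
Canned tomatoes $0.91: unprepared food → 8.5% → $0.08
Art supplies kit $46.55: toys → 8% → $3.72
Subtotal = $288.70; tax = $13.03; total due = $301.73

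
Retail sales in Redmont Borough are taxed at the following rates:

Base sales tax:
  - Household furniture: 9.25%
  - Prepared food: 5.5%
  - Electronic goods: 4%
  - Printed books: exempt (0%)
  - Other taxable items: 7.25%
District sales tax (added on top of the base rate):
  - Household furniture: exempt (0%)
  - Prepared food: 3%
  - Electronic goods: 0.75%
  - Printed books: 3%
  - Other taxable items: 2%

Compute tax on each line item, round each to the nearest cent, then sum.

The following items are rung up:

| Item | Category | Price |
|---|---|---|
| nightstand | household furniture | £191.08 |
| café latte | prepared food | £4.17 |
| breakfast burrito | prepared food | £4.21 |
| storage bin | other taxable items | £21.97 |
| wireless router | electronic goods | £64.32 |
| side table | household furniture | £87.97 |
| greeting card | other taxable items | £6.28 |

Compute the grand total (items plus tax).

Nightstand £191.08: household furniture → 9.25% + 0% district = 9.25% → £17.67
Café latte £4.17: prepared food → 5.5% + 3% district = 8.5% → £0.35
Breakfast burrito £4.21: prepared food → 5.5% + 3% district = 8.5% → £0.36
Storage bin £21.97: other taxable items → 7.25% + 2% district = 9.25% → £2.03
Wireless router £64.32: electronic goods → 4% + 0.75% district = 4.75% → £3.06
Side table £87.97: household furniture → 9.25% + 0% district = 9.25% → £8.14
Greeting card £6.28: other taxable items → 7.25% + 2% district = 9.25% → £0.58
Subtotal = £380.00; tax = £32.19; total due = £412.19

£412.19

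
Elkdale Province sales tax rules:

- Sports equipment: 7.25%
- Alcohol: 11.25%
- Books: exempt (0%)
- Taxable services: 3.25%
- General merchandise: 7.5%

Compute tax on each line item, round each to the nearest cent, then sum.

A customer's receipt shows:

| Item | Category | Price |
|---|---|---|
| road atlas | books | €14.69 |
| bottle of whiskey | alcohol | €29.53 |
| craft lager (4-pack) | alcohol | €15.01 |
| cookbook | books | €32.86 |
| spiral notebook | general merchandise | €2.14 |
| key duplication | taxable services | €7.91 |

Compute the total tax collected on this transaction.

€5.43

Road atlas €14.69: books → 0% → €0.00
Bottle of whiskey €29.53: alcohol → 11.25% → €3.32
Craft lager (4-pack) €15.01: alcohol → 11.25% → €1.69
Cookbook €32.86: books → 0% → €0.00
Spiral notebook €2.14: general merchandise → 7.5% → €0.16
Key duplication €7.91: taxable services → 3.25% → €0.26
Total tax = €3.32 + €1.69 + €0.16 + €0.26 = €5.43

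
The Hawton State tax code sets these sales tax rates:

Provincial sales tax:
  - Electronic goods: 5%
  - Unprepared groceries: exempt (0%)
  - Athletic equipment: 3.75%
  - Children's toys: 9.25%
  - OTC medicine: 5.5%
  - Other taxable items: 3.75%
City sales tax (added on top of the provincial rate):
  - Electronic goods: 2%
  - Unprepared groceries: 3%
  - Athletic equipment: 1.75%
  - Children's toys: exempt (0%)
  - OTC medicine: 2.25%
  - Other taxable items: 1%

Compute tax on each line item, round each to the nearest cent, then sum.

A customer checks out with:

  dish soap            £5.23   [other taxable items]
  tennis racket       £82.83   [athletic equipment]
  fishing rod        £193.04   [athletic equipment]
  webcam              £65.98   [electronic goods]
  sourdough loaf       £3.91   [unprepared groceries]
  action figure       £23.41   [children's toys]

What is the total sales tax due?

Dish soap £5.23: other taxable items → 3.75% + 1% city = 4.75% → £0.25
Tennis racket £82.83: athletic equipment → 3.75% + 1.75% city = 5.5% → £4.56
Fishing rod £193.04: athletic equipment → 3.75% + 1.75% city = 5.5% → £10.62
Webcam £65.98: electronic goods → 5% + 2% city = 7% → £4.62
Sourdough loaf £3.91: unprepared groceries → 0% + 3% city = 3% → £0.12
Action figure £23.41: children's toys → 9.25% + 0% city = 9.25% → £2.17
Total tax = £0.25 + £4.56 + £10.62 + £4.62 + £0.12 + £2.17 = £22.34

£22.34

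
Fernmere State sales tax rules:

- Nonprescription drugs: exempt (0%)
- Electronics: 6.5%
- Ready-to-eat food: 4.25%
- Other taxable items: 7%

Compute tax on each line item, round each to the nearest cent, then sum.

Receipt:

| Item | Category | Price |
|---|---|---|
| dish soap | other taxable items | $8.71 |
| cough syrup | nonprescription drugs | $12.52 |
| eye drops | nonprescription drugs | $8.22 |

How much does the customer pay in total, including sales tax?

Dish soap $8.71: other taxable items → 7% → $0.61
Cough syrup $12.52: nonprescription drugs → 0% → $0.00
Eye drops $8.22: nonprescription drugs → 0% → $0.00
Subtotal = $29.45; tax = $0.61; total due = $30.06

$30.06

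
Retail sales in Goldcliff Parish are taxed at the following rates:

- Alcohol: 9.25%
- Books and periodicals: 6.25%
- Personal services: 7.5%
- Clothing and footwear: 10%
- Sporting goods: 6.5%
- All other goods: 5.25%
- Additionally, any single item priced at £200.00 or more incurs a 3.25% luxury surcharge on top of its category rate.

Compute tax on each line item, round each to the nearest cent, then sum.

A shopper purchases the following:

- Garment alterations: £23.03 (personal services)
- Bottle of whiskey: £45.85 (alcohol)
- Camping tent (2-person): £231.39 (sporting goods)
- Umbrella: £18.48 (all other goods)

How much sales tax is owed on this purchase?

£29.50

Garment alterations £23.03: personal services → 7.5% → £1.73
Bottle of whiskey £45.85: alcohol → 9.25% → £4.24
Camping tent (2-person) £231.39: sporting goods → 6.5% + 3.25% surcharge = 9.75% → £22.56
Umbrella £18.48: all other goods → 5.25% → £0.97
Total tax = £1.73 + £4.24 + £22.56 + £0.97 = £29.50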